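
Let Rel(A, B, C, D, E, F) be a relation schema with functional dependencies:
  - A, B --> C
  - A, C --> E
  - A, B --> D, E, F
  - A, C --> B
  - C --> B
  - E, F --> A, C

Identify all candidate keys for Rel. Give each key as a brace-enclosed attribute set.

{A, B} is a candidate key since {A, B}⁺ = {A, B, C, D, E, F} covers every attribute.
{A, C} is a candidate key since {A, C}⁺ = {A, B, C, D, E, F} covers every attribute.
{E, F} is a candidate key since {E, F}⁺ = {A, B, C, D, E, F} covers every attribute.
These are minimal and exhaustive — every other superkey contains one of them.

{A, B}, {A, C}, {E, F}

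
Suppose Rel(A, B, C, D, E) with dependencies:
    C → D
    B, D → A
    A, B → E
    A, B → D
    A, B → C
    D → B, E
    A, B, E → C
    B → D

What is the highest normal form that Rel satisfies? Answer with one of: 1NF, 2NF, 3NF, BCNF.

BCNF

Candidate keys: {B}, {C}, {D}. Prime attributes: {B, C, D}.
Each dependency's left side is a superkey — BCNF holds.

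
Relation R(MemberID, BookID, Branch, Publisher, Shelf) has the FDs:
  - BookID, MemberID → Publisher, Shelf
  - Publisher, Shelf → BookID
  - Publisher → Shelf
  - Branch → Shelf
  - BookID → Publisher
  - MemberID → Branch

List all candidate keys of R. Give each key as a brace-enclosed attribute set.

{MemberID} never appears on the right of any FD, so every key must include it.
{BookID, MemberID} is a candidate key since {BookID, MemberID}⁺ = {BookID, Branch, MemberID, Publisher, Shelf} covers every attribute.
{MemberID, Publisher} is a candidate key since {MemberID, Publisher}⁺ = {BookID, Branch, MemberID, Publisher, Shelf} covers every attribute.
These are minimal and exhaustive — every other superkey contains one of them.

{BookID, MemberID}, {MemberID, Publisher}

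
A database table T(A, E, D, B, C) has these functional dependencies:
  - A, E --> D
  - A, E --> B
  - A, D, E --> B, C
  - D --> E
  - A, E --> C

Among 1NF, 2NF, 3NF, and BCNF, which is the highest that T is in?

3NF

Candidate keys: {A, D}, {A, E}. Prime attributes: {A, D, E}.
For D --> E we have {D}⁺ = {D, E}; {D} is not a superkey, so BCNF fails.
But every attribute on its right side ({E}) is prime, and the same holds for every other non-superkey FD, so 3NF still holds.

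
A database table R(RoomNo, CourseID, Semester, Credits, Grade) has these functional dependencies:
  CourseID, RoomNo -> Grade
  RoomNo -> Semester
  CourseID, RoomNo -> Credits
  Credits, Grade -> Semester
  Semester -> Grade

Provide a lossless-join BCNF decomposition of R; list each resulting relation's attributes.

{CourseID, Credits, RoomNo}; {Grade, Semester}; {RoomNo, Semester}

Candidate key of the original relation: {CourseID, RoomNo}.
Within {CourseID, Credits, Grade, RoomNo, Semester}: {RoomNo}⁺ ∩ {CourseID, Credits, Grade, RoomNo, Semester} = {Grade, RoomNo, Semester}, not the whole set, so RoomNo -> Grade, Semester violates BCNF; decompose into {Grade, RoomNo, Semester} and {CourseID, Credits, RoomNo}.
Within {Grade, RoomNo, Semester}: {Semester}⁺ ∩ {Grade, RoomNo, Semester} = {Grade, Semester}, not the whole set, so Semester -> Grade violates BCNF; decompose into {Grade, Semester} and {RoomNo, Semester}.
{Grade, Semester} is in BCNF.
{RoomNo, Semester} is in BCNF.
{CourseID, Credits, RoomNo} is in BCNF.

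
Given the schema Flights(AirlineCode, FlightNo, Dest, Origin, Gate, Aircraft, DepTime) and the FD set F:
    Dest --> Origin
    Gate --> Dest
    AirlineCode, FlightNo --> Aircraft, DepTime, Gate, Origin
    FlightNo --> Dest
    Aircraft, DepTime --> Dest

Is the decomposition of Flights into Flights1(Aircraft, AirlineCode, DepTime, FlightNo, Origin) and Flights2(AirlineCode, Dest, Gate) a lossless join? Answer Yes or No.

The shared attributes are {AirlineCode} and {AirlineCode}⁺ = {AirlineCode}.
Flights1 ⊄ {AirlineCode} and Flights2 ⊄ {AirlineCode}, so the split is lossy.

No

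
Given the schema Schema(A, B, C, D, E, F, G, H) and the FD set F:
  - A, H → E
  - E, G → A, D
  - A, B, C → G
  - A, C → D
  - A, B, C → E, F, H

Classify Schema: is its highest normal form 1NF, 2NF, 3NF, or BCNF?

1NF

Candidate keys: {A, B, C}, {B, C, E, G}. Prime attributes: {A, B, C, E, G}.
A, H → E: {A, H}⁺ = {A, E, H}, which is not all of the attributes, so the left side is not a superkey — BCNF is violated.
Because {D} is non-prime and the left side of E, G → A, D is not a superkey, the relation is not in 3NF.
Since {A, C} ⊂ {A, B, C} and {A, C}⁺ ⊇ {D} with {D} non-prime, there is a partial dependency; 2NF fails.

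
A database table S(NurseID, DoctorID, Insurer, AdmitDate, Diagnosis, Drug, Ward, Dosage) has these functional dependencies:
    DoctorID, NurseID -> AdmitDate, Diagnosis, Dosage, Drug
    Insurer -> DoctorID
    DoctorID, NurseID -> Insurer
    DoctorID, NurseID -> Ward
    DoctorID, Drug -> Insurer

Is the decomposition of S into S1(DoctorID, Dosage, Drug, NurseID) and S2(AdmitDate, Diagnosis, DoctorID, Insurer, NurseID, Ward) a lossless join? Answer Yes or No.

The shared attributes are {DoctorID, NurseID} and {DoctorID, NurseID}⁺ = {AdmitDate, Diagnosis, DoctorID, Dosage, Drug, Insurer, NurseID, Ward}.
S1 is contained in that closure, so S1 ∩ S2 -> S1 holds and the join is lossless.

Yes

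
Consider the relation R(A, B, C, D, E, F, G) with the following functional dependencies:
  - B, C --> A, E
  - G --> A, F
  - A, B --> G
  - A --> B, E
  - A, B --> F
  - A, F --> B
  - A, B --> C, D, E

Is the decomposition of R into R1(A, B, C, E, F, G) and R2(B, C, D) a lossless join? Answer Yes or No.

R1 ∩ R2 = {B, C}; its closure under F is {A, B, C, D, E, F, G}.
Since R1 ⊆ {A, B, C, D, E, F, G}, the intersection is a superkey of R1; the decomposition is lossless.

Yes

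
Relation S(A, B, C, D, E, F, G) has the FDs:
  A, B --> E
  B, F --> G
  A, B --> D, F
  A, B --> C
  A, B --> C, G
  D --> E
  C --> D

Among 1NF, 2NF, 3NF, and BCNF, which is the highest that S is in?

Candidate key: {A, B}. Prime attributes: {A, B}.
B, F --> G: {B, F}⁺ = {B, F, G}, which is not all of the attributes, so the left side is not a superkey — BCNF is violated.
B, F --> G has non-prime {G} on the right and a non-superkey on the left, so 3NF fails.
No non-prime attribute depends on a proper subset of any candidate key, so 2NF holds.

2NF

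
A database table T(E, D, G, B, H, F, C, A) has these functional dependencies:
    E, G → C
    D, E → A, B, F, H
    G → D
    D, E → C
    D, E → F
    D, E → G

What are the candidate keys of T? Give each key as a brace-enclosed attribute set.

No FD produces {E}, so it must be in every candidate key.
{D, E} is a candidate key since {D, E}⁺ = {A, B, C, D, E, F, G, H} covers every attribute.
{E, G} is a candidate key since {E, G}⁺ = {A, B, C, D, E, F, G, H} covers every attribute.
These are minimal and exhaustive — every other superkey contains one of them.

{D, E}, {E, G}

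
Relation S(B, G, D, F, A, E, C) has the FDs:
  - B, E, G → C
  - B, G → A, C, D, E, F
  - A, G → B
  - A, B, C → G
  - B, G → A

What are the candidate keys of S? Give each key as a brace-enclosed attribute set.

{A, B, C}, {A, G}, {B, G}

{A, G}⁺ = {A, B, C, D, E, F, G}, which is every attribute, so {A, G} is a candidate key.
{B, G}⁺ = {A, B, C, D, E, F, G}, which is every attribute, so {B, G} is a candidate key.
{A, B, C}⁺ = {A, B, C, D, E, F, G}, which is every attribute, so {A, B, C} is a candidate key.
These are minimal and exhaustive — every other superkey contains one of them.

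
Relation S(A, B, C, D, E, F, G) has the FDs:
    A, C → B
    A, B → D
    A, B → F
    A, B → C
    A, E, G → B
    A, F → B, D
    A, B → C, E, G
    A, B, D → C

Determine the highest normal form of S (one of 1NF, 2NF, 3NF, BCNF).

BCNF

Candidate keys: {A, B}, {A, C}, {A, E, G}, {A, F}. Prime attributes: {A, B, C, E, F, G}.
Every FD has a superkey on the left, so the relation is in BCNF.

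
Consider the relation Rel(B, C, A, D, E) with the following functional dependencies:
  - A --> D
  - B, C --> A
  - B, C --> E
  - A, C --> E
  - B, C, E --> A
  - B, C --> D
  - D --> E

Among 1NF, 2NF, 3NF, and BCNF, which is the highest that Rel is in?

2NF

Candidate key: {B, C}. Prime attributes: {B, C}.
A --> D breaks BCNF: {A}⁺ = {A, D, E}, so {A} is not a superkey.
A --> D determines the non-prime attribute {D} from a non-superkey — 3NF is violated.
No non-prime attribute depends on a proper subset of any candidate key, so 2NF holds.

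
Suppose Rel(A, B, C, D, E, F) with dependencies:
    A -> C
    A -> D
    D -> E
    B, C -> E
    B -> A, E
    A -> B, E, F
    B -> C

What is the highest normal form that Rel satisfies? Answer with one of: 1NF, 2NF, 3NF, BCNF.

Candidate keys: {A}, {B}. Prime attributes: {A, B}.
For D -> E we have {D}⁺ = {D, E}; {D} is not a superkey, so BCNF fails.
D -> E has non-prime {E} on the right and a non-superkey on the left, so 3NF fails.
Every candidate key is a single attribute, so no partial dependency is possible; 2NF holds.

2NF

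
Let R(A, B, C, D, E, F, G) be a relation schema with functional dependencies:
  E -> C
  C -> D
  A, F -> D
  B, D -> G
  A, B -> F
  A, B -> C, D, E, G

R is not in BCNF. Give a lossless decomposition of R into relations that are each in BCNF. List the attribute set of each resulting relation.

{A, B, E, F}; {B, E, G}; {C, D}; {C, E}

Candidate key of the original relation: {A, B}.
{A, B, C, D, E, F, G}: {E} determines {C, D, E} here but is not a superkey — split on E -> C, D, giving {C, D, E} and {A, B, E, F, G}.
{C, D, E}: {C} determines {C, D} here but is not a superkey — split on C -> D, giving {C, D} and {C, E}.
{C, D} has no BCNF violation.
{C, E} has no BCNF violation.
{A, B, E, F, G}: {B, E} determines {B, E, G} here but is not a superkey — split on B, E -> G, giving {B, E, G} and {A, B, E, F}.
{B, E, G} has no BCNF violation.
{A, B, E, F} has no BCNF violation.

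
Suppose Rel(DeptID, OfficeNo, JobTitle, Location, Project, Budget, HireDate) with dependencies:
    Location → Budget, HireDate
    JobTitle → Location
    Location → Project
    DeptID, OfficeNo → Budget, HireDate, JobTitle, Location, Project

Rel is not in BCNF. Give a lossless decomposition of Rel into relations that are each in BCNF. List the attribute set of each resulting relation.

{Budget, HireDate, Location, Project}; {DeptID, JobTitle, OfficeNo}; {JobTitle, Location}

Candidate key of the original relation: {DeptID, OfficeNo}.
{Budget, DeptID, HireDate, JobTitle, Location, OfficeNo, Project}: {Location} determines {Budget, HireDate, Location, Project} here but is not a superkey — split on Location → Budget, HireDate, Project, giving {Budget, HireDate, Location, Project} and {DeptID, JobTitle, Location, OfficeNo}.
{Budget, HireDate, Location, Project}: every determinant is a superkey — BCNF.
{DeptID, JobTitle, Location, OfficeNo}: {JobTitle} determines {JobTitle, Location} here but is not a superkey — split on JobTitle → Location, giving {JobTitle, Location} and {DeptID, JobTitle, OfficeNo}.
{JobTitle, Location}: every determinant is a superkey — BCNF.
{DeptID, JobTitle, OfficeNo}: every determinant is a superkey — BCNF.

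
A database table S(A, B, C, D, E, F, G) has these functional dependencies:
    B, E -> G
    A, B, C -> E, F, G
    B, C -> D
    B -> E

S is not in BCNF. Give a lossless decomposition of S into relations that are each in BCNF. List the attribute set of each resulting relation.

{A, B, C, F}; {B, C, D}; {B, E, G}

Candidate key of the original relation: {A, B, C}.
Within {A, B, C, D, E, F, G}: {B, E}⁺ ∩ {A, B, C, D, E, F, G} = {B, E, G}, not the whole set, so B, E -> G violates BCNF; decompose into {B, E, G} and {A, B, C, D, E, F}.
{B, E, G} has no BCNF violation.
Within {A, B, C, D, E, F}: {B, C}⁺ ∩ {A, B, C, D, E, F} = {B, C, D, E}, not the whole set, so B, C -> D, E violates BCNF; decompose into {B, C, D, E} and {A, B, C, F}.
Within {B, C, D, E}: {B}⁺ ∩ {B, C, D, E} = {B, E}, not the whole set, so B -> E violates BCNF; decompose into {B, E} and {B, C, D}.
{B, E} has no BCNF violation.
{B, C, D} has no BCNF violation.
{A, B, C, F} has no BCNF violation.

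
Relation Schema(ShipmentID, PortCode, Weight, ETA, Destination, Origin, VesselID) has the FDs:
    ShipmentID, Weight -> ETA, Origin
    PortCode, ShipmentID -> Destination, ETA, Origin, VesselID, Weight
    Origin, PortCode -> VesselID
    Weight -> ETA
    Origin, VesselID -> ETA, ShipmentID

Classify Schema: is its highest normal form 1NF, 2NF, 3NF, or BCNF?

Candidate keys: {Origin, PortCode}, {PortCode, ShipmentID}. Prime attributes: {Origin, PortCode, ShipmentID}.
For ShipmentID, Weight -> ETA, Origin we have {ShipmentID, Weight}⁺ = {ETA, Origin, ShipmentID, Weight}; {ShipmentID, Weight} is not a superkey, so BCNF fails.
ShipmentID, Weight -> ETA, Origin has non-prime {ETA} on the right and a non-superkey on the left, so 3NF fails.
No non-prime attribute depends on a proper subset of any candidate key, so 2NF holds.

2NF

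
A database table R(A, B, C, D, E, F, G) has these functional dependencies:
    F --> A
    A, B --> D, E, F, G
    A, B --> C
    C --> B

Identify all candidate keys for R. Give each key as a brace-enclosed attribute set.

{A, B}, {A, C}, {B, F}, {C, F}

Closure of {A, B} is {A, B, C, D, E, F, G}, the whole schema; {A, B} is a candidate key.
Closure of {A, C} is {A, B, C, D, E, F, G}, the whole schema; {A, C} is a candidate key.
Closure of {B, F} is {A, B, C, D, E, F, G}, the whole schema; {B, F} is a candidate key.
Closure of {C, F} is {A, B, C, D, E, F, G}, the whole schema; {C, F} is a candidate key.
These are minimal and exhaustive — every other superkey contains one of them.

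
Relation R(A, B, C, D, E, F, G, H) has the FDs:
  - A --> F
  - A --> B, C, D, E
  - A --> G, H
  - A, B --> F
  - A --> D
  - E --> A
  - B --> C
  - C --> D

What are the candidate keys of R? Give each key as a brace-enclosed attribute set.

{A}⁺ = {A, B, C, D, E, F, G, H} — all of the relation — so {A} is a candidate key.
{E}⁺ = {A, B, C, D, E, F, G, H} — all of the relation — so {E} is a candidate key.
Any other superkey properly contains one of these, so there are no further candidate keys.

{A}, {E}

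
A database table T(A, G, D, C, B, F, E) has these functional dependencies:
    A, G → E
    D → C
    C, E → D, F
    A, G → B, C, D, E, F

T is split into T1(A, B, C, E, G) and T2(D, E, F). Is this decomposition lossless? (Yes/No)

The shared attributes are {E} and {E}⁺ = {E}.
T1 ⊄ {E} and T2 ⊄ {E}, so the split is lossy.

No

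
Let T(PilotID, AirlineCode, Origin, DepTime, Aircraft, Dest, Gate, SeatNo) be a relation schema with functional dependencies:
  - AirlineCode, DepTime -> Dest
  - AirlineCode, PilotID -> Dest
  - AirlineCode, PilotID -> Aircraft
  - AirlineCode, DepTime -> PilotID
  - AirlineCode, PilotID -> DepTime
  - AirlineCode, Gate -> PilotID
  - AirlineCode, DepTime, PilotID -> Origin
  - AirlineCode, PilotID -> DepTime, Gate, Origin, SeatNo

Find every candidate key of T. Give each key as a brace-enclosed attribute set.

{AirlineCode, DepTime}, {AirlineCode, Gate}, {AirlineCode, PilotID}

No FD produces {AirlineCode}, so it must be in every candidate key.
Closure of {AirlineCode, DepTime} is {Aircraft, AirlineCode, DepTime, Dest, Gate, Origin, PilotID, SeatNo}, the whole schema; {AirlineCode, DepTime} is a candidate key.
Closure of {AirlineCode, Gate} is {Aircraft, AirlineCode, DepTime, Dest, Gate, Origin, PilotID, SeatNo}, the whole schema; {AirlineCode, Gate} is a candidate key.
Closure of {AirlineCode, PilotID} is {Aircraft, AirlineCode, DepTime, Dest, Gate, Origin, PilotID, SeatNo}, the whole schema; {AirlineCode, PilotID} is a candidate key.
No proper subset of any of these is a key, and no other minimal superkey exists.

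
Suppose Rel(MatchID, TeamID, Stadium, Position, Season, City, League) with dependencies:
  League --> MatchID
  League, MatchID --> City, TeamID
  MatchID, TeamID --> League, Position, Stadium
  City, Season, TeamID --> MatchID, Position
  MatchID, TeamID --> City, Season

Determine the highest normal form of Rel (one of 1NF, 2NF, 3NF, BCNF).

Candidate keys: {City, Season, TeamID}, {League}, {MatchID, TeamID}. Prime attributes: {City, League, MatchID, Season, TeamID}.
Each dependency's left side is a superkey — BCNF holds.

BCNF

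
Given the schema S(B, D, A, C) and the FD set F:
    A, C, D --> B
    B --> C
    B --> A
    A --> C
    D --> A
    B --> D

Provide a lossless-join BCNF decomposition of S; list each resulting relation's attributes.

Candidate keys of the original relation: {B}, {D}.
Within {A, B, C, D}: {A}⁺ ∩ {A, B, C, D} = {A, C}, not the whole set, so A --> C violates BCNF; decompose into {A, C} and {A, B, D}.
{A, C} has no BCNF violation.
{A, B, D} has no BCNF violation.

{A, B, D}; {A, C}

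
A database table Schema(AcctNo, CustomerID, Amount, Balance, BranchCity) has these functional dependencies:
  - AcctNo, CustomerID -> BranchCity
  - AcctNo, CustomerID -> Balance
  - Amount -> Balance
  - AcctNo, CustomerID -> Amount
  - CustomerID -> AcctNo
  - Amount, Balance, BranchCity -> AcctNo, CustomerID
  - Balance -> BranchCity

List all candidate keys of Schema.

{Amount}⁺ = {AcctNo, Amount, Balance, BranchCity, CustomerID} — all of the relation — so {Amount} is a candidate key.
{CustomerID}⁺ = {AcctNo, Amount, Balance, BranchCity, CustomerID} — all of the relation — so {CustomerID} is a candidate key.
No proper subset of any of these is a key, and no other minimal superkey exists.

{Amount}, {CustomerID}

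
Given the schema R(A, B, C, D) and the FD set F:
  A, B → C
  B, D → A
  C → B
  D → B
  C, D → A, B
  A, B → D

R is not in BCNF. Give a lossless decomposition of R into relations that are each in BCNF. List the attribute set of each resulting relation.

Candidate keys of the original relation: {A, B}, {A, C}, {D}.
{A, B, C, D}: {C} determines {B, C} here but is not a superkey — split on C → B, giving {B, C} and {A, C, D}.
{B, C} has no BCNF violation.
{A, C, D} has no BCNF violation.

{A, C, D}; {B, C}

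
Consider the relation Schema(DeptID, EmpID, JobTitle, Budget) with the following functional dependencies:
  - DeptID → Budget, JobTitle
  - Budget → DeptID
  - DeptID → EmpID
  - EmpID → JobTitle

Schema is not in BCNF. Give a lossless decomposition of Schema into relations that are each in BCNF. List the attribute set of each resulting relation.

{Budget, DeptID, EmpID}; {EmpID, JobTitle}

Candidate keys of the original relation: {Budget}, {DeptID}.
In {Budget, DeptID, EmpID, JobTitle}, {EmpID} is not a superkey ({EmpID}⁺ restricted to this set is {EmpID, JobTitle}), so split on EmpID → JobTitle into {EmpID, JobTitle} and {Budget, DeptID, EmpID}.
{EmpID, JobTitle} has no BCNF violation.
{Budget, DeptID, EmpID} has no BCNF violation.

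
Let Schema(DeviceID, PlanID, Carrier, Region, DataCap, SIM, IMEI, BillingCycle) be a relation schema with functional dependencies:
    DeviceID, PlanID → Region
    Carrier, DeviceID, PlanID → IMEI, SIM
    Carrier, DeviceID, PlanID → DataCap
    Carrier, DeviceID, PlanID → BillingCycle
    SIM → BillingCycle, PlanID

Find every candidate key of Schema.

{Carrier, DeviceID, PlanID}, {Carrier, DeviceID, SIM}

No FD produces {Carrier, DeviceID}, so they must be in every candidate key.
{Carrier, DeviceID, PlanID}⁺ = {BillingCycle, Carrier, DataCap, DeviceID, IMEI, PlanID, Region, SIM}, which is every attribute, so {Carrier, DeviceID, PlanID} is a candidate key.
{Carrier, DeviceID, SIM}⁺ = {BillingCycle, Carrier, DataCap, DeviceID, IMEI, PlanID, Region, SIM}, which is every attribute, so {Carrier, DeviceID, SIM} is a candidate key.
No proper subset of any of these is a key, and no other minimal superkey exists.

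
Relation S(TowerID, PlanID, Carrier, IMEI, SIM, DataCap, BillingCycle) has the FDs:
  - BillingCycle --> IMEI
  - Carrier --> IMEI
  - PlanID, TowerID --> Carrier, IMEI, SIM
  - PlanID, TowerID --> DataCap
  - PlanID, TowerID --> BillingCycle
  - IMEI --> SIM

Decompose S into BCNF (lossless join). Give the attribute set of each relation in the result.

Candidate key of the original relation: {PlanID, TowerID}.
In {BillingCycle, Carrier, DataCap, IMEI, PlanID, SIM, TowerID}, {BillingCycle} is not a superkey ({BillingCycle}⁺ restricted to this set is {BillingCycle, IMEI, SIM}), so split on BillingCycle --> IMEI, SIM into {BillingCycle, IMEI, SIM} and {BillingCycle, Carrier, DataCap, PlanID, TowerID}.
In {BillingCycle, IMEI, SIM}, {IMEI} is not a superkey ({IMEI}⁺ restricted to this set is {IMEI, SIM}), so split on IMEI --> SIM into {IMEI, SIM} and {BillingCycle, IMEI}.
{IMEI, SIM}: every determinant is a superkey — BCNF.
{BillingCycle, IMEI}: every determinant is a superkey — BCNF.
{BillingCycle, Carrier, DataCap, PlanID, TowerID}: every determinant is a superkey — BCNF.

{BillingCycle, Carrier, DataCap, PlanID, TowerID}; {BillingCycle, IMEI}; {IMEI, SIM}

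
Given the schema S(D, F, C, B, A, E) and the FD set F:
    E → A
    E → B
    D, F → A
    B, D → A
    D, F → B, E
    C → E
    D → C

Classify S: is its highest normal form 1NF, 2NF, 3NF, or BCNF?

Candidate key: {D, F}. Prime attributes: {D, F}.
E → A breaks BCNF: {E}⁺ = {A, B, E}, so {E} is not a superkey.
E → A has non-prime {A} on the right and a non-superkey on the left, so 3NF fails.
Since {D} ⊂ {D, F} and {D}⁺ ⊇ {A, B, C, E} with {A, B, C, E} non-prime, there is a partial dependency; 2NF fails.

1NF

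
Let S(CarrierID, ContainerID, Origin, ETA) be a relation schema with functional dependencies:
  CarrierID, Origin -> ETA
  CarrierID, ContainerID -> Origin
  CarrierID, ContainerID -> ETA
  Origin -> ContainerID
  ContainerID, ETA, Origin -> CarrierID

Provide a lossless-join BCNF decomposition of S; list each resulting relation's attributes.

{CarrierID, ETA, Origin}; {ContainerID, Origin}

Candidate keys of the original relation: {CarrierID, ContainerID}, {CarrierID, Origin}, {ETA, Origin}.
{CarrierID, ContainerID, ETA, Origin}: {Origin} determines {ContainerID, Origin} here but is not a superkey — split on Origin -> ContainerID, giving {ContainerID, Origin} and {CarrierID, ETA, Origin}.
{ContainerID, Origin} has no BCNF violation.
{CarrierID, ETA, Origin} has no BCNF violation.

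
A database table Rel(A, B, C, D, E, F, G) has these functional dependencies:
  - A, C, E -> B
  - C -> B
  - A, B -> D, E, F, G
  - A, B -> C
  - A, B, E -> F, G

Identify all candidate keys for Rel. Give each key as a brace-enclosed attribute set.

No FD produces {A}, so it must be in every candidate key.
Closure of {A, B} is {A, B, C, D, E, F, G}, the whole schema; {A, B} is a candidate key.
Closure of {A, C} is {A, B, C, D, E, F, G}, the whole schema; {A, C} is a candidate key.
Any other superkey properly contains one of these, so there are no further candidate keys.

{A, B}, {A, C}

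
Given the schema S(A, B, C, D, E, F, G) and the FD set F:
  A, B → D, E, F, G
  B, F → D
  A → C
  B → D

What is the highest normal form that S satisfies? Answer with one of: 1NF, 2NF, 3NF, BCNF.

Candidate key: {A, B}. Prime attributes: {A, B}.
B, F → D: {B, F}⁺ = {B, D, F}, which is not all of the attributes, so the left side is not a superkey — BCNF is violated.
B, F → D determines the non-prime attribute {D} from a non-superkey — 3NF is violated.
Since {A} ⊂ {A, B} and {A}⁺ ⊇ {C} with {C} non-prime, there is a partial dependency; 2NF fails.

1NF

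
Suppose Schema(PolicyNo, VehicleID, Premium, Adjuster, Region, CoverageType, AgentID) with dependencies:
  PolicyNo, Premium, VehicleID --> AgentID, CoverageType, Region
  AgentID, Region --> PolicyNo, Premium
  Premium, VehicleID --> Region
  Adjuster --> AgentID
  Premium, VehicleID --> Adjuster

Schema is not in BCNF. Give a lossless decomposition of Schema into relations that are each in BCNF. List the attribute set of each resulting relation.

Candidate keys of the original relation: {Adjuster, Region, VehicleID}, {AgentID, Region, VehicleID}, {Premium, VehicleID}.
{Adjuster, AgentID, CoverageType, PolicyNo, Premium, Region, VehicleID}: {AgentID, Region} determines {AgentID, PolicyNo, Premium, Region} here but is not a superkey — split on AgentID, Region --> PolicyNo, Premium, giving {AgentID, PolicyNo, Premium, Region} and {Adjuster, AgentID, CoverageType, Region, VehicleID}.
{AgentID, PolicyNo, Premium, Region} has no BCNF violation.
{Adjuster, AgentID, CoverageType, Region, VehicleID}: {Adjuster} determines {Adjuster, AgentID} here but is not a superkey — split on Adjuster --> AgentID, giving {Adjuster, AgentID} and {Adjuster, CoverageType, Region, VehicleID}.
{Adjuster, AgentID} has no BCNF violation.
{Adjuster, CoverageType, Region, VehicleID} has no BCNF violation.

{Adjuster, AgentID}; {Adjuster, CoverageType, Region, VehicleID}; {AgentID, PolicyNo, Premium, Region}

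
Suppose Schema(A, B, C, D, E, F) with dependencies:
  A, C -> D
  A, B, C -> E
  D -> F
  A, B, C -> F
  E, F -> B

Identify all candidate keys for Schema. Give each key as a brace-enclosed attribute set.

Attributes never on any right-hand side: {A, C} — every candidate key must contain all of them.
Closure of {A, B, C} is {A, B, C, D, E, F}, the whole schema; {A, B, C} is a candidate key.
Closure of {A, C, E} is {A, B, C, D, E, F}, the whole schema; {A, C, E} is a candidate key.
No proper subset of any of these is a key, and no other minimal superkey exists.

{A, B, C}, {A, C, E}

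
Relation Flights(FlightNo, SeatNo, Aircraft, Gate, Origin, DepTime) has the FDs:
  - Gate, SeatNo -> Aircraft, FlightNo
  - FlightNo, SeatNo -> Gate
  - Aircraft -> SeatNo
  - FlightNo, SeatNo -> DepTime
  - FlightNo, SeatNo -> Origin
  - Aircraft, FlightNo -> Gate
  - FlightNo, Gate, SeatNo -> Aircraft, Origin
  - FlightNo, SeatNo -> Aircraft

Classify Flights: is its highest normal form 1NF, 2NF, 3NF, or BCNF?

Candidate keys: {Aircraft, FlightNo}, {Aircraft, Gate}, {FlightNo, SeatNo}, {Gate, SeatNo}. Prime attributes: {Aircraft, FlightNo, Gate, SeatNo}.
For Aircraft -> SeatNo we have {Aircraft}⁺ = {Aircraft, SeatNo}; {Aircraft} is not a superkey, so BCNF fails.
Since {SeatNo} ⊆ prime attributes and every other non-superkey FD also has a prime right side, the schema is in 3NF.

3NF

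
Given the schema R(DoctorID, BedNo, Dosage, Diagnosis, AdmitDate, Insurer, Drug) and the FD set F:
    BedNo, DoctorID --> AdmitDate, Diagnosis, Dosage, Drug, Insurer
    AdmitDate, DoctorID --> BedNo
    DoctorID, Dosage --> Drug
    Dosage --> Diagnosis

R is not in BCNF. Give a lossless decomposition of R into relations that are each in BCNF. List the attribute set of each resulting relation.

{AdmitDate, BedNo, DoctorID, Dosage, Insurer}; {Diagnosis, Dosage}; {DoctorID, Dosage, Drug}

Candidate keys of the original relation: {AdmitDate, DoctorID}, {BedNo, DoctorID}.
{AdmitDate, BedNo, Diagnosis, DoctorID, Dosage, Drug, Insurer}: {DoctorID, Dosage} determines {Diagnosis, DoctorID, Dosage, Drug} here but is not a superkey — split on DoctorID, Dosage --> Diagnosis, Drug, giving {Diagnosis, DoctorID, Dosage, Drug} and {AdmitDate, BedNo, DoctorID, Dosage, Insurer}.
{Diagnosis, DoctorID, Dosage, Drug}: {Dosage} determines {Diagnosis, Dosage} here but is not a superkey — split on Dosage --> Diagnosis, giving {Diagnosis, Dosage} and {DoctorID, Dosage, Drug}.
{Diagnosis, Dosage}: every determinant is a superkey — BCNF.
{DoctorID, Dosage, Drug}: every determinant is a superkey — BCNF.
{AdmitDate, BedNo, DoctorID, Dosage, Insurer}: every determinant is a superkey — BCNF.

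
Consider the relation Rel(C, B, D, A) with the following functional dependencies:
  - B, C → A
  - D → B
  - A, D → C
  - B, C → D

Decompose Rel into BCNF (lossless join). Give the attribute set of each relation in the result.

Candidate keys of the original relation: {A, D}, {B, C}, {C, D}.
In {A, B, C, D}, {D} is not a superkey ({D}⁺ restricted to this set is {B, D}), so split on D → B into {B, D} and {A, C, D}.
{B, D} is in BCNF.
{A, C, D} is in BCNF.

{A, C, D}; {B, D}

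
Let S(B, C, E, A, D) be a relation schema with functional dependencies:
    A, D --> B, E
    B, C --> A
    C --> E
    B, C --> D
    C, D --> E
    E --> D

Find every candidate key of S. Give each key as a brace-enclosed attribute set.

{A, C}, {B, C}

No FD produces {C}, so it must be in every candidate key.
{A, C}⁺ = {A, B, C, D, E}, which is every attribute, so {A, C} is a candidate key.
{B, C}⁺ = {A, B, C, D, E}, which is every attribute, so {B, C} is a candidate key.
Any other superkey properly contains one of these, so there are no further candidate keys.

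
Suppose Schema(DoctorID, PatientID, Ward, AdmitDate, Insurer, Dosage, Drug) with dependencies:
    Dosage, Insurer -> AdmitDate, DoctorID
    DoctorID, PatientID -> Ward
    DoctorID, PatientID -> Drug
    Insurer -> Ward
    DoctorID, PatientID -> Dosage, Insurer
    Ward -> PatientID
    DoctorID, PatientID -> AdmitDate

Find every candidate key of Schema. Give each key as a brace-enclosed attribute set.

{DoctorID, Insurer}, {DoctorID, PatientID}, {DoctorID, Ward}, {Dosage, Insurer}

Closure of {DoctorID, Insurer} is {AdmitDate, DoctorID, Dosage, Drug, Insurer, PatientID, Ward}, the whole schema; {DoctorID, Insurer} is a candidate key.
Closure of {DoctorID, PatientID} is {AdmitDate, DoctorID, Dosage, Drug, Insurer, PatientID, Ward}, the whole schema; {DoctorID, PatientID} is a candidate key.
Closure of {DoctorID, Ward} is {AdmitDate, DoctorID, Dosage, Drug, Insurer, PatientID, Ward}, the whole schema; {DoctorID, Ward} is a candidate key.
Closure of {Dosage, Insurer} is {AdmitDate, DoctorID, Dosage, Drug, Insurer, PatientID, Ward}, the whole schema; {Dosage, Insurer} is a candidate key.
No proper subset of any of these is a key, and no other minimal superkey exists.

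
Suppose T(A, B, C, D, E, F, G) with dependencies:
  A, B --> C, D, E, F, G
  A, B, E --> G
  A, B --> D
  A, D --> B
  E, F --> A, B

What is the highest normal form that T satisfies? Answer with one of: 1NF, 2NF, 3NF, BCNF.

Candidate keys: {A, B}, {A, D}, {E, F}. Prime attributes: {A, B, D, E, F}.
The left-hand side of every FD is a superkey, so BCNF is satisfied.

BCNF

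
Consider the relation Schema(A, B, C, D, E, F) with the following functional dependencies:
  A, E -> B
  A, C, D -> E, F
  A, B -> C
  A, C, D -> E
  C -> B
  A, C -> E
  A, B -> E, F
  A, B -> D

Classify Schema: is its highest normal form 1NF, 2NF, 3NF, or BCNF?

3NF

Candidate keys: {A, B}, {A, C}, {A, E}. Prime attributes: {A, B, C, E}.
For C -> B we have {C}⁺ = {B, C}; {C} is not a superkey, so BCNF fails.
Its right-hand attributes {B} are all prime, as are those of every other non-superkey FD — the relation is in 3NF.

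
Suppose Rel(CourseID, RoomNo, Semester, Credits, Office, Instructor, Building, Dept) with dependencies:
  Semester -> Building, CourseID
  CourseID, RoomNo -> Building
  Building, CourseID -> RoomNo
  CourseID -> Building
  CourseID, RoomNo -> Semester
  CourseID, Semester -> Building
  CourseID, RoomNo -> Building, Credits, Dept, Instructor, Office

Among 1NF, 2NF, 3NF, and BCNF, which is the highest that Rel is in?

BCNF

Candidate keys: {CourseID}, {Semester}. Prime attributes: {CourseID, Semester}.
Each dependency's left side is a superkey — BCNF holds.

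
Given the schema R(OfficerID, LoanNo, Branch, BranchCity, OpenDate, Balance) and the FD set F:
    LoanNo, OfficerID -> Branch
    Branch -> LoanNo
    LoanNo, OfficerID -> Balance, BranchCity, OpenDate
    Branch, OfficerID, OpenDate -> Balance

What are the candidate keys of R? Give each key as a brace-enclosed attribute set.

{Branch, OfficerID}, {LoanNo, OfficerID}

Attributes never on any right-hand side: {OfficerID} — every candidate key must contain it.
{Branch, OfficerID} is a candidate key since {Branch, OfficerID}⁺ = {Balance, Branch, BranchCity, LoanNo, OfficerID, OpenDate} covers every attribute.
{LoanNo, OfficerID} is a candidate key since {LoanNo, OfficerID}⁺ = {Balance, Branch, BranchCity, LoanNo, OfficerID, OpenDate} covers every attribute.
Any other superkey properly contains one of these, so there are no further candidate keys.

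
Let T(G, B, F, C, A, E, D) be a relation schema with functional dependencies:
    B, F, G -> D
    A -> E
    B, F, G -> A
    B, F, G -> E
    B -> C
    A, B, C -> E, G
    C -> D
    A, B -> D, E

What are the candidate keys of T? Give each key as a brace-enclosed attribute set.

No FD produces {B, F}, so they must be in every candidate key.
Closure of {A, B, F} is {A, B, C, D, E, F, G}, the whole schema; {A, B, F} is a candidate key.
Closure of {B, F, G} is {A, B, C, D, E, F, G}, the whole schema; {B, F, G} is a candidate key.
No proper subset of any of these is a key, and no other minimal superkey exists.

{A, B, F}, {B, F, G}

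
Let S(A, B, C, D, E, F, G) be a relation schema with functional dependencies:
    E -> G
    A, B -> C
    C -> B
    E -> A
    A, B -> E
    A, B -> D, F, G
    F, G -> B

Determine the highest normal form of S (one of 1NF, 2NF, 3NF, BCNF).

3NF

Candidate keys: {A, B}, {A, C}, {A, F, G}, {B, E}, {C, E}, {E, F}. Prime attributes: {A, B, C, E, F, G}.
For E -> G we have {E}⁺ = {A, E, G}; {E} is not a superkey, so BCNF fails.
But every attribute on its right side ({G}) is prime, and the same holds for every other non-superkey FD, so 3NF still holds.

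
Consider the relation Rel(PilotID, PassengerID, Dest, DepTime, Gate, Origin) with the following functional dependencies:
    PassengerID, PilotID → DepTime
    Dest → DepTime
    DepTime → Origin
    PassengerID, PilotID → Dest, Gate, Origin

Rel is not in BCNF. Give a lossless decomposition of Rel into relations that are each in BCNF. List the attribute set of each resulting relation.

{DepTime, Dest}; {DepTime, Origin}; {Dest, Gate, PassengerID, PilotID}

Candidate key of the original relation: {PassengerID, PilotID}.
{DepTime, Dest, Gate, Origin, PassengerID, PilotID}: {Dest} determines {DepTime, Dest, Origin} here but is not a superkey — split on Dest → DepTime, Origin, giving {DepTime, Dest, Origin} and {Dest, Gate, PassengerID, PilotID}.
{DepTime, Dest, Origin}: {DepTime} determines {DepTime, Origin} here but is not a superkey — split on DepTime → Origin, giving {DepTime, Origin} and {DepTime, Dest}.
{DepTime, Origin} has no BCNF violation.
{DepTime, Dest} has no BCNF violation.
{Dest, Gate, PassengerID, PilotID} has no BCNF violation.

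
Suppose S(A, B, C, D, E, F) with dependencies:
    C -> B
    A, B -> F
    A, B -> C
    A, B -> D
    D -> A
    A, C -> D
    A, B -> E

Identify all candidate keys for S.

{A, B}, {A, C}, {B, D}, {C, D}

Closure of {A, B} is {A, B, C, D, E, F}, the whole schema; {A, B} is a candidate key.
Closure of {A, C} is {A, B, C, D, E, F}, the whole schema; {A, C} is a candidate key.
Closure of {B, D} is {A, B, C, D, E, F}, the whole schema; {B, D} is a candidate key.
Closure of {C, D} is {A, B, C, D, E, F}, the whole schema; {C, D} is a candidate key.
Any other superkey properly contains one of these, so there are no further candidate keys.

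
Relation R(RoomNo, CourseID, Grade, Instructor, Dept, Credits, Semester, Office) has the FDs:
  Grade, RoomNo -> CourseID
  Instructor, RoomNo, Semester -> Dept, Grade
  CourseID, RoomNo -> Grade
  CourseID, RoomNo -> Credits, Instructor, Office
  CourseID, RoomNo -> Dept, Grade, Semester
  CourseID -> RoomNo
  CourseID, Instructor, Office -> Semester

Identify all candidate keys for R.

{CourseID}, {Grade, RoomNo}, {Instructor, RoomNo, Semester}

{CourseID}⁺ = {CourseID, Credits, Dept, Grade, Instructor, Office, RoomNo, Semester} — all of the relation — so {CourseID} is a candidate key.
{Grade, RoomNo}⁺ = {CourseID, Credits, Dept, Grade, Instructor, Office, RoomNo, Semester} — all of the relation — so {Grade, RoomNo} is a candidate key.
{Instructor, RoomNo, Semester}⁺ = {CourseID, Credits, Dept, Grade, Instructor, Office, RoomNo, Semester} — all of the relation — so {Instructor, RoomNo, Semester} is a candidate key.
Any other superkey properly contains one of these, so there are no further candidate keys.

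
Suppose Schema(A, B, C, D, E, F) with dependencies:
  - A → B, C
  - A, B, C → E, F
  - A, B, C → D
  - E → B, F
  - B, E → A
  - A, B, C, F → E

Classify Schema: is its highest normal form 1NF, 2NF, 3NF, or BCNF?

BCNF

Candidate keys: {A}, {E}. Prime attributes: {A, E}.
Each dependency's left side is a superkey — BCNF holds.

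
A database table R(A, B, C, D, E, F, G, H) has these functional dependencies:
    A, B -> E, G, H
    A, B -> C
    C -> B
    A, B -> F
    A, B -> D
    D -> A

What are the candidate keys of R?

{A, B}, {A, C}, {B, D}, {C, D}

Closure of {A, B} is {A, B, C, D, E, F, G, H}, the whole schema; {A, B} is a candidate key.
Closure of {A, C} is {A, B, C, D, E, F, G, H}, the whole schema; {A, C} is a candidate key.
Closure of {B, D} is {A, B, C, D, E, F, G, H}, the whole schema; {B, D} is a candidate key.
Closure of {C, D} is {A, B, C, D, E, F, G, H}, the whole schema; {C, D} is a candidate key.
Any other superkey properly contains one of these, so there are no further candidate keys.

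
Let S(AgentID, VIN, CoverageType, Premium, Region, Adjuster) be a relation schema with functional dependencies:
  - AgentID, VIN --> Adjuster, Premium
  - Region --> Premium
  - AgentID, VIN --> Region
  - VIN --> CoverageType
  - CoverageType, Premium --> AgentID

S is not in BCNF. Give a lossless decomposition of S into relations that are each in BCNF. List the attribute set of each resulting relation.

Candidate keys of the original relation: {AgentID, VIN}, {Premium, VIN}, {Region, VIN}.
Within {Adjuster, AgentID, CoverageType, Premium, Region, VIN}: {Region}⁺ ∩ {Adjuster, AgentID, CoverageType, Premium, Region, VIN} = {Premium, Region}, not the whole set, so Region --> Premium violates BCNF; decompose into {Premium, Region} and {Adjuster, AgentID, CoverageType, Region, VIN}.
{Premium, Region}: every determinant is a superkey — BCNF.
Within {Adjuster, AgentID, CoverageType, Region, VIN}: {VIN}⁺ ∩ {Adjuster, AgentID, CoverageType, Region, VIN} = {CoverageType, VIN}, not the whole set, so VIN --> CoverageType violates BCNF; decompose into {CoverageType, VIN} and {Adjuster, AgentID, Region, VIN}.
{CoverageType, VIN}: every determinant is a superkey — BCNF.
{Adjuster, AgentID, Region, VIN}: every determinant is a superkey — BCNF.

{Adjuster, AgentID, Region, VIN}; {CoverageType, VIN}; {Premium, Region}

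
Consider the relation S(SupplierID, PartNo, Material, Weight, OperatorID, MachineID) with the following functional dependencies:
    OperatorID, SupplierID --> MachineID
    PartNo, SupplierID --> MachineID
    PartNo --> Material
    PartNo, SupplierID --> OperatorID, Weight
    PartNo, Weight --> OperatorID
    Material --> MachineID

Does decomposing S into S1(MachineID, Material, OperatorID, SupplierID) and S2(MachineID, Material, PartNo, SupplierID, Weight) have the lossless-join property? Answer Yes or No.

No

The shared attributes are {MachineID, Material, SupplierID} and {MachineID, Material, SupplierID}⁺ = {MachineID, Material, SupplierID}.
The closure covers neither S1 nor S2 entirely; the join is not lossless.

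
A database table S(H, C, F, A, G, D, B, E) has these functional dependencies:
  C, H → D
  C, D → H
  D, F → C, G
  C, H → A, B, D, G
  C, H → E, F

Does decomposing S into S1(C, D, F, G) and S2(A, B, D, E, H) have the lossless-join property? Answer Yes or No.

No

S1 ∩ S2 = {D}; its closure under F is {D}.
The closure covers neither S1 nor S2 entirely; the join is not lossless.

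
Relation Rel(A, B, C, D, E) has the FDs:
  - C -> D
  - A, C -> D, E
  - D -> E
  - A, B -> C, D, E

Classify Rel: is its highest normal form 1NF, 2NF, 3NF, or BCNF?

Candidate key: {A, B}. Prime attributes: {A, B}.
For C -> D we have {C}⁺ = {C, D, E}; {C} is not a superkey, so BCNF fails.
C -> D has non-prime {D} on the right and a non-superkey on the left, so 3NF fails.
No non-prime attribute depends on a proper subset of any candidate key, so 2NF holds.

2NF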